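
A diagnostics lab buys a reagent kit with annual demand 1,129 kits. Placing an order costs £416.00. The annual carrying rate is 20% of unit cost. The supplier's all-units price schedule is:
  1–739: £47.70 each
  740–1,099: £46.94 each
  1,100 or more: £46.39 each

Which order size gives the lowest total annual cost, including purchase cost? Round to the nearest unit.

Holding cost per unit per year at price C is H = 0.20·C.
Candidates are each tier's EOQ (if it falls in that tier) and each price-break quantity.
EOQ at £47.70 = 313.8 (feasible in tier 1): TC = 1,129×£47.70 + (1,129/313.8)×416 + (313.8/2)×0.20×£47.70 = £56,846.82.
EOQ at £46.94 = 316.3 < 740, so use break Q=740: TC = 1,129×£46.94 + (1,129/740.0)×416 + (740.0/2)×0.20×£46.94 = £57,103.50.
EOQ at £46.39 = 318.2 < 1100, so use break Q=1100: TC = 1,129×£46.39 + (1,129/1100.0)×416 + (1100.0/2)×0.20×£46.39 = £57,904.18.
Lowest total cost is £56,846.82 at Q = 313.8.

Q* ≈ 314 kits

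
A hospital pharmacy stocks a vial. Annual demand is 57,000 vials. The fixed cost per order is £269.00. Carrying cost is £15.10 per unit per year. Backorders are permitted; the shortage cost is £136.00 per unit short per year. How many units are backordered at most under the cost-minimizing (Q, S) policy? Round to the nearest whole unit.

With planned backorders, Q* = √(2DS/H) · √((H+B)/B).
√(2DS/H) = √(2 × 57,000 × 269 / 15.1) = 1425.083.
√((H+B)/B) = √((15.1+136)/136) = 1.0541.
Q* ≈ 1502.114.
S* = Q* · H/(H+B) = 1502.114 × 15.1/151.1 ≈ 150.112.

S* ≈ 150 vials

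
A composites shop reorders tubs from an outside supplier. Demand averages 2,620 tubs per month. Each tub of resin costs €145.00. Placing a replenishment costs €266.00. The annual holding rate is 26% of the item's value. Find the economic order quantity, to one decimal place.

Q* ≈ 666.1 tubs

Annual demand D = 2,620 × 12 = 31,440.
Holding cost H = 0.26 × €145.00 = €37.7000 per unit per year.
EOQ = √(2DS / H) = √(2 × 31,440 × 266 / 37.7).
= √(16,726,080 / 37.7) = √443,662.5995 ≈ 666.080.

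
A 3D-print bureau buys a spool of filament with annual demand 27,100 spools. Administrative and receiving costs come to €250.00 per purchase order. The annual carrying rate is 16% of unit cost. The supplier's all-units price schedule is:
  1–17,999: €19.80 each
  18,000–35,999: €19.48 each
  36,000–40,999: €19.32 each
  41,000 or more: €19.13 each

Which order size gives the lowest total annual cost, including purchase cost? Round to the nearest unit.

Holding cost per unit per year at price C is H = 0.16·C.
Candidates are each tier's EOQ (if it falls in that tier) and each price-break quantity.
EOQ at €19.80 = 2068.1 (feasible in tier 1): TC = 27,100×€19.80 + (27,100/2068.1)×250 + (2068.1/2)×0.16×€19.80 = €543,131.82.
EOQ at €19.48 = 2085.0 < 18000, so use break Q=18000: TC = 27,100×€19.48 + (27,100/18000.0)×250 + (18000.0/2)×0.16×€19.48 = €556,335.59.
EOQ at €19.32 = 2093.7 < 36000, so use break Q=36000: TC = 27,100×€19.32 + (27,100/36000.0)×250 + (36000.0/2)×0.16×€19.32 = €579,401.79.
EOQ at €19.13 = 2104.0 < 41000, so use break Q=41000: TC = 27,100×€19.13 + (27,100/41000.0)×250 + (41000.0/2)×0.16×€19.13 = €581,334.64.
Lowest total cost is €543,131.82 at Q = 2068.1.

Q* ≈ 2,068 spools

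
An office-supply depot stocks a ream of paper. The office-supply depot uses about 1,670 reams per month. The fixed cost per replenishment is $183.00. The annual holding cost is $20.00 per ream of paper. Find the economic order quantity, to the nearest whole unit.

Q* ≈ 606 reams

Annual demand D = 1,670 × 12 = 20,040.
EOQ = √(2DS / H) = √(2 × 20,040 × 183 / 20).
= √(7,334,640 / 20) = √366,732 ≈ 605.584.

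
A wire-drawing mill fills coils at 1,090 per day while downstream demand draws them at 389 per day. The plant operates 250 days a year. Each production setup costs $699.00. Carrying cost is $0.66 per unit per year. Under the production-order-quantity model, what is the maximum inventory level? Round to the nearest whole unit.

I_max ≈ 11,510 coils

Annual demand D = 389 × 250 = 97,250.
Production build-up factor (1 − d/p) = 1 − 389/1,090 = 0.6431.
Q* = √(2DS / (H(1 − d/p))) = √(2 × 97,250 × 699 / (0.66 × 0.6431)).
= √(135,955,500 / 0.4245) ≈ 17897.018.
Maximum inventory = Q*(1 − d/p) = 17897.018 × 0.6431 ≈ 11509.917.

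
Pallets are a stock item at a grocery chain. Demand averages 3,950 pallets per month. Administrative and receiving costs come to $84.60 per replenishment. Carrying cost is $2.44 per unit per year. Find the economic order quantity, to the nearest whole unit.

Annual demand D = 3,950 × 12 = 47,400.
EOQ = √(2DS / H) = √(2 × 47,400 × 84.6 / 2.44).
= √(8,020,080 / 2.44) = √3,286,918.0328 ≈ 1812.986.

Q* ≈ 1,813 pallets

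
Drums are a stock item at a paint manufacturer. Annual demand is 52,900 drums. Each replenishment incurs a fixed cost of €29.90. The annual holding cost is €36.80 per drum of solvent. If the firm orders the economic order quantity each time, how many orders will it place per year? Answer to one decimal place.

N ≈ 180.4 orders per year

The optimal lot size = √(2DS/H) = √(2 × 52,900 × 29.9 / 36.8) ≈ 293.19.
Orders per year = D / Q* = 52,900 / 293.19 ≈ 180.427.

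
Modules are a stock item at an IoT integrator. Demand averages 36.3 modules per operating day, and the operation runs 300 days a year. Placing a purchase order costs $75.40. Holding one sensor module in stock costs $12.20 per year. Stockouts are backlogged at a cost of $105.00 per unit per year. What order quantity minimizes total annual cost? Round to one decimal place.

Annual demand D = 36.3 × 300 = 10,890.
With planned backorders, Q* = √(2DS/H) · √((H+B)/B).
√(2DS/H) = √(2 × 10,890 × 75.4 / 12.2) = 366.889.
√((H+B)/B) = √((12.2+105)/105) = 1.0565.
Q* ≈ 387.618.

Q* ≈ 387.6 modules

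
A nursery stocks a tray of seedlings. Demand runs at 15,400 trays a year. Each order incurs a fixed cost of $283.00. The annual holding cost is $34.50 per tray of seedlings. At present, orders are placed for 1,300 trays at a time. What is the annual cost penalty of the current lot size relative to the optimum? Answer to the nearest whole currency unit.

Extra cost ≈ $8,436 per year

EOQ = √(2DS/H) = √(2 × 15,400 × 283 / 34.5) ≈ 502.64.
Cost at Q* = (D/Q*)S + (Q*/2)H = √(2DSH) ≈ $17,341.16.
Cost at Q = 1,300: (15,400/1,300)×283 + (1,300/2)×34.5 = $3,352.46 + $22,425.00 = $25,777.46.
Excess = $25,777.46 − $17,341.16 = $8,436.30.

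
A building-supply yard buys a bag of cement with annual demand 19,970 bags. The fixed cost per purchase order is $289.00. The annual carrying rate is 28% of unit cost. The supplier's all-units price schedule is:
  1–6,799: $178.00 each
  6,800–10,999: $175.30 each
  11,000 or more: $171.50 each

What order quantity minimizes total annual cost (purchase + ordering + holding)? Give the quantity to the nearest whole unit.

Holding cost per unit per year at price C is H = 0.28·C.
Evaluate total cost at each tier's feasible EOQ or, if the EOQ is below the tier, at the tier's minimum quantity.
EOQ at $178.00 = 481.2 (feasible in tier 1): TC = 19,970×$178.00 + (19,970/481.2)×289 + (481.2/2)×0.28×$178.00 = $3,578,645.12.
EOQ at $175.30 = 484.9 < 6800, so use break Q=6800: TC = 19,970×$175.30 + (19,970/6800.0)×289 + (6800.0/2)×0.28×$175.30 = $3,668,475.33.
EOQ at $171.50 = 490.3 < 11000, so use break Q=11000: TC = 19,970×$171.50 + (19,970/11000.0)×289 + (11000.0/2)×0.28×$171.50 = $3,689,489.67.
Lowest total cost is $3,578,645.12 at Q = 481.2.

Q* ≈ 481 bags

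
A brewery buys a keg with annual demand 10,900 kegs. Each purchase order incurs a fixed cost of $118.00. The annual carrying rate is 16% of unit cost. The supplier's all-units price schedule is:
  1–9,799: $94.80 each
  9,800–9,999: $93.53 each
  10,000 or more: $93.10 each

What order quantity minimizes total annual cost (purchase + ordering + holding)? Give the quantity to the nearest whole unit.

Q* ≈ 412 kegs

Holding cost per unit per year at price C is H = 0.16·C.
Candidates are each tier's EOQ (if it falls in that tier) and each price-break quantity.
EOQ at $94.80 = 411.8 (feasible in tier 1): TC = 10,900×$94.80 + (10,900/411.8)×118 + (411.8/2)×0.16×$94.80 = $1,039,566.45.
EOQ at $93.53 = 414.6 < 9800, so use break Q=9800: TC = 10,900×$93.53 + (10,900/9800.0)×118 + (9800.0/2)×0.16×$93.53 = $1,092,935.76.
EOQ at $93.10 = 415.6 < 10000, so use break Q=10000: TC = 10,900×$93.10 + (10,900/10000.0)×118 + (10000.0/2)×0.16×$93.10 = $1,089,398.62.
Lowest total cost is $1,039,566.45 at Q = 411.8.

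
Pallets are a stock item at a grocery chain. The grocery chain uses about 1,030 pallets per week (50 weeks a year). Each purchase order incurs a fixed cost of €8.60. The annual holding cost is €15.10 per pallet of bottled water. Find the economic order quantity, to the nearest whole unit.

Q* ≈ 242 pallets

Annual demand D = 1,030 × 50 = 51,500.
EOQ = √(2DS / H) = √(2 × 51,500 × 8.6 / 15.1).
= √(885,800 / 15.1) = √58,662.2517 ≈ 242.203.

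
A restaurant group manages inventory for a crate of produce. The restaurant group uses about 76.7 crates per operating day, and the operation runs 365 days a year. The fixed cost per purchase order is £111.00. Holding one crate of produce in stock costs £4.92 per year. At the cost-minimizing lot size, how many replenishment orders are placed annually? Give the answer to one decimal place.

N ≈ 24.9 orders per year

Annual demand D = 76.7 × 365 = 27,995.5.
The optimal lot size = √(2DS/H) = √(2 × 27,995.5 × 111 / 4.92) ≈ 1123.93.
Orders per year = D / Q* = 27,995.5 / 1123.93 ≈ 24.909.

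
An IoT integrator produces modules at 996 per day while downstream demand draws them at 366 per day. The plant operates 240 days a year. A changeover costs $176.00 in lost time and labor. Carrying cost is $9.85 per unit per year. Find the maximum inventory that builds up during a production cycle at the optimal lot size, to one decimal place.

Annual demand D = 366 × 240 = 87,840.
Production build-up factor (1 − d/p) = 1 − 366/996 = 0.6325.
Q* = √(2DS / (H(1 − d/p))) = √(2 × 87,840 × 176 / (9.85 × 0.6325)).
= √(30,919,680 / 6.2304) ≈ 2227.711.
Maximum inventory = Q*(1 − d/p) = 2227.711 × 0.6325 ≈ 1409.094.

I_max ≈ 1,409.1 modules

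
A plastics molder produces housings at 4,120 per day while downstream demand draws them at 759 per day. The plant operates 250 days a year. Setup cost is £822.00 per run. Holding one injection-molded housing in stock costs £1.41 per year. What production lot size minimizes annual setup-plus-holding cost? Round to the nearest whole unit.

Annual demand D = 759 × 250 = 189,750.
Production build-up factor (1 − d/p) = 1 − 759/4,120 = 0.8158.
Q* = √(2DS / (H(1 − d/p))) = √(2 × 189,750 × 822 / (1.41 × 0.8158)).
= √(311,949,000 / 1.1502) ≈ 16468.218.

Q* ≈ 16,468 housings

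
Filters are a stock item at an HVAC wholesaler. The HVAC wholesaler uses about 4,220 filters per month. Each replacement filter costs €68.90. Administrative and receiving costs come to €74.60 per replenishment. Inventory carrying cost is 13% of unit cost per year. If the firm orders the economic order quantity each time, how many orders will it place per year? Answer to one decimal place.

Annual demand D = 4,220 × 12 = 50,640.
Holding cost H = 0.13 × €68.90 = €8.9570 per unit per year.
The optimal lot size = √(2DS/H) = √(2 × 50,640 × 74.6 / 8.957) ≈ 918.44.
Orders per year = D / Q* = 50,640 / 918.44 ≈ 55.137.

N ≈ 55.1 orders per year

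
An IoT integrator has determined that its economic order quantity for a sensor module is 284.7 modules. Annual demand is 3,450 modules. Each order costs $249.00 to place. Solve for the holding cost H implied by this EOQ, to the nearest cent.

H ≈ $21.20

The basic EOQ model gives Q* = √(2DS/H); rearrange for the unknown.
From Q* = √(2DS/H): H = 2DS / Q*² = 2 × 3,450 × 249 / 284.7² = 21.1970.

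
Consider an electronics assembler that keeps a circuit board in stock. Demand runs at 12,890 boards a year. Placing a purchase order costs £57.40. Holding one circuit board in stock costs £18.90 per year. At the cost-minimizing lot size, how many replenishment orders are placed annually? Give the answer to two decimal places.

Q* = √(2DS/H) = √(2 × 12,890 × 57.4 / 18.9) ≈ 279.81.
Orders per year = D / Q* = 12,890 / 279.81 ≈ 46.067.

N ≈ 46.07 orders per year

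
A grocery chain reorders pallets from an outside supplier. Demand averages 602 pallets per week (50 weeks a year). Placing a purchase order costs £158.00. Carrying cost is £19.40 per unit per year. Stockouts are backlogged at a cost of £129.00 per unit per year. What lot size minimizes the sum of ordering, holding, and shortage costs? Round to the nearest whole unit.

Annual demand D = 602 × 50 = 30,100.
With planned backorders, Q* = √(2DS/H) · √((H+B)/B).
√(2DS/H) = √(2 × 30,100 × 158 / 19.4) = 700.206.
√((H+B)/B) = √((19.4+129)/129) = 1.0726.
Q* ≈ 751.014.

Q* ≈ 751 pallets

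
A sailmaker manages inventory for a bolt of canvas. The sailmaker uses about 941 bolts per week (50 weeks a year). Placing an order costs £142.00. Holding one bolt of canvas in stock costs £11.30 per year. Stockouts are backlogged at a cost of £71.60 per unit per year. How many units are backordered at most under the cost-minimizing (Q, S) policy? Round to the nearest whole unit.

S* ≈ 159 bolts

Annual demand D = 941 × 50 = 47,050.
With planned backorders, Q* = √(2DS/H) · √((H+B)/B).
√(2DS/H) = √(2 × 47,050 × 142 / 11.3) = 1087.426.
√((H+B)/B) = √((11.3+71.6)/71.6) = 1.0760.
Q* ≈ 1170.093.
S* = Q* · H/(H+B) = 1170.093 × 11.3/82.9 ≈ 159.494.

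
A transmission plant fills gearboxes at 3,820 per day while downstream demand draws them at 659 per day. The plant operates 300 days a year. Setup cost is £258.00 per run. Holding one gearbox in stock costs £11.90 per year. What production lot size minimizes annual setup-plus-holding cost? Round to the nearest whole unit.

Q* ≈ 3,219 gearboxes

Annual demand D = 659 × 300 = 197,700.
Production build-up factor (1 − d/p) = 1 − 659/3,820 = 0.8275.
Q* = √(2DS / (H(1 − d/p))) = √(2 × 197,700 × 258 / (11.9 × 0.8275)).
= √(102,013,200 / 9.8471) ≈ 3218.653.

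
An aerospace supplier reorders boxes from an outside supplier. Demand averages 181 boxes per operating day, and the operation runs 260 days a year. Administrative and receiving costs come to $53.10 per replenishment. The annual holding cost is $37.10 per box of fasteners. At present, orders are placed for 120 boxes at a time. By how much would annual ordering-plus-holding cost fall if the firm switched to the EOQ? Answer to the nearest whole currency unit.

Annual demand D = 181 × 260 = 47,060.
EOQ = √(2DS/H) = √(2 × 47,060 × 53.1 / 37.1) ≈ 367.03.
Cost at Q* = (D/Q*)S + (Q*/2)H = √(2DSH) ≈ $13,616.80.
Cost at Q = 120: (47,060/120)×53.1 + (120/2)×37.1 = $20,824.05 + $2,226.00 = $23,050.05.
Excess = $23,050.05 − $13,616.80 = $9,433.25.

Extra cost ≈ $9,433 per year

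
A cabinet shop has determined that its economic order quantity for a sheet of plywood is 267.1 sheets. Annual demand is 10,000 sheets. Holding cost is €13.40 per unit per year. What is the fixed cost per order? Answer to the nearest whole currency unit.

S ≈ €48

Squaring Q* = √(2DS/H) gives Q*² = 2DS/H.
From Q* = √(2DS/H): S = Q*²H / (2D) = 267.1² × 13.4 / (2 × 10,000) = 47.7994.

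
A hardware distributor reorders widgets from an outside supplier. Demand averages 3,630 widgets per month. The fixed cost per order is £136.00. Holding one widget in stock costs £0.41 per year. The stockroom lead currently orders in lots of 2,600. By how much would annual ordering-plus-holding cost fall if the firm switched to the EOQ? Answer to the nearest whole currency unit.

Extra cost ≈ £607 per year

Annual demand D = 3,630 × 12 = 43,560.
EOQ = √(2DS/H) = √(2 × 43,560 × 136 / 0.41) ≈ 5375.72.
Cost at Q* = (D/Q*)S + (Q*/2)H = √(2DSH) ≈ £2,204.04.
Cost at Q = 2,600: (43,560/2,600)×136 + (2,600/2)×0.41 = £2,278.52 + £533.00 = £2,811.52.
Excess = £2,811.52 − £2,204.04 = £607.48.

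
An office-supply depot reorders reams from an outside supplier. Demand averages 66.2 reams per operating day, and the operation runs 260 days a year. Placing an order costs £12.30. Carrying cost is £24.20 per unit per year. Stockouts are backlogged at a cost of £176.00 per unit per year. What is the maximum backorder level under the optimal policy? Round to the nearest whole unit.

S* ≈ 17 reams

Annual demand D = 66.2 × 260 = 17,212.
With planned backorders, Q* = √(2DS/H) · √((H+B)/B).
√(2DS/H) = √(2 × 17,212 × 12.3 / 24.2) = 132.274.
√((H+B)/B) = √((24.2+176)/176) = 1.0665.
Q* ≈ 141.075.
S* = Q* · H/(H+B) = 141.075 × 24.2/200.2 ≈ 17.053.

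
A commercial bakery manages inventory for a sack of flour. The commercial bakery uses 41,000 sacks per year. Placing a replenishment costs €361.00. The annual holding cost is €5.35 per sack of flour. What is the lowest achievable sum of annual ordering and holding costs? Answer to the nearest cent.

Q* = √(2DS/H) = √(2 × 41,000 × 361 / 5.35) ≈ 2352.25.
At Q*, ordering cost (D/Q*)S equals holding cost (Q*/2)H, each = √(DSH/2).
Minimum total = √(2DSH) = √(2 × 41,000 × 361 × 5.35) ≈ 12584.542.

TC* ≈ €12,584.54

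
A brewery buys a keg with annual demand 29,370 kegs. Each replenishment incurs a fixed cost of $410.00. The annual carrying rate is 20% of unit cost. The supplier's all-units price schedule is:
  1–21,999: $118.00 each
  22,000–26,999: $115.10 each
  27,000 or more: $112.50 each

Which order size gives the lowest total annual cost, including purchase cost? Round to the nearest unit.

Q* ≈ 1,010 kegs

Holding cost per unit per year at price C is H = 0.20·C.
Candidates are each tier's EOQ (if it falls in that tier) and each price-break quantity.
EOQ at $118.00 = 1010.2 (feasible in tier 1): TC = 29,370×$118.00 + (29,370/1010.2)×410 + (1010.2/2)×0.20×$118.00 = $3,489,500.47.
EOQ at $115.10 = 1022.8 < 22000, so use break Q=22000: TC = 29,370×$115.10 + (29,370/22000.0)×410 + (22000.0/2)×0.20×$115.10 = $3,634,254.35.
EOQ at $112.50 = 1034.6 < 27000, so use break Q=27000: TC = 29,370×$112.50 + (29,370/27000.0)×410 + (27000.0/2)×0.20×$112.50 = $3,608,320.99.
Lowest total cost is $3,489,500.47 at Q = 1010.2.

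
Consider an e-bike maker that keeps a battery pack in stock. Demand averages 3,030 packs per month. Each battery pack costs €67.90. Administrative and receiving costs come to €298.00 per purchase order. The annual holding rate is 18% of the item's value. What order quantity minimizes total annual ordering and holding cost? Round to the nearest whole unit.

Annual demand D = 3,030 × 12 = 36,360.
Holding cost H = 0.18 × €67.90 = €12.2220 per unit per year.
EOQ = √(2DS / H) = √(2 × 36,360 × 298 / 12.222).
= √(21,670,560 / 12.222) = √1,773,078.056 ≈ 1331.570.

Q* ≈ 1,332 packs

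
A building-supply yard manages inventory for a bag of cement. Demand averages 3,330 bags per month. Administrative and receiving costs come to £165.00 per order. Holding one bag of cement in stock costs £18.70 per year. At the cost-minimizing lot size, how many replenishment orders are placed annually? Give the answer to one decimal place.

N ≈ 47.6 orders per year

Annual demand D = 3,330 × 12 = 39,960.
EOQ = √(2DS/H) = √(2 × 39,960 × 165 / 18.7) ≈ 839.75.
Orders per year = D / Q* = 39,960 / 839.75 ≈ 47.586.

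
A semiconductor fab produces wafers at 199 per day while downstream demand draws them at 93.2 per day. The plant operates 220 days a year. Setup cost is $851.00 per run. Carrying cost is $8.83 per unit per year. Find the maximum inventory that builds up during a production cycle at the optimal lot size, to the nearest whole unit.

Annual demand D = 93.2 × 220 = 20,504.
Production build-up factor (1 − d/p) = 1 − 93.2/199 = 0.5317.
Q* = √(2DS / (H(1 − d/p))) = √(2 × 20,504 × 851 / (8.83 × 0.5317)).
= √(34,897,808 / 4.6945) ≈ 2726.481.
Maximum inventory = Q*(1 − d/p) = 2726.481 × 0.5317 ≈ 1449.556.

I_max ≈ 1,450 wafers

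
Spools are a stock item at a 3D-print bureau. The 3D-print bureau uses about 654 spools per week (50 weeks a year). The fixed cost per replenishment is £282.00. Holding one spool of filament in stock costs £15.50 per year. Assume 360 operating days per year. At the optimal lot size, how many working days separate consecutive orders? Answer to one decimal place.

T ≈ 12.0 days

Annual demand D = 654 × 50 = 32,700.
EOQ = √(2DS/H) = √(2 × 32,700 × 282 / 15.5) ≈ 1090.81.
Cycle time = Q*/D × 360 = 1090.81 / 32,700 × 360 ≈ 12.009 days.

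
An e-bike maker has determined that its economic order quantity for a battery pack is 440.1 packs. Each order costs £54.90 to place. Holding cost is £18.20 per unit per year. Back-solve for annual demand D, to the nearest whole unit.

D ≈ 32,105 packs per year

Squaring Q* = √(2DS/H) gives Q*² = 2DS/H.
From Q* = √(2DS/H): D = Q*²H / (2S) = 440.1² × 18.2 / (2 × 54.9) = 32104.934.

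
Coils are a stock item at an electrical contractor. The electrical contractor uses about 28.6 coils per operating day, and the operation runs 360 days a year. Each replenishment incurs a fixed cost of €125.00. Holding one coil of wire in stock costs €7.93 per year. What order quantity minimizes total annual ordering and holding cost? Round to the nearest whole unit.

Annual demand D = 28.6 × 360 = 10,296.
EOQ = √(2DS / H) = √(2 × 10,296 × 125 / 7.93).
= √(2,574,000 / 7.93) = √324,590.1639 ≈ 569.728.

Q* ≈ 570 coils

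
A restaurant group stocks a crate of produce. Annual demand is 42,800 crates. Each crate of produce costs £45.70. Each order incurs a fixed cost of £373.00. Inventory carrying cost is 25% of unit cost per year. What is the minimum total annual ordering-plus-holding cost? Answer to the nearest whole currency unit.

TC* ≈ £19,099

Holding cost H = 0.25 × £45.70 = £11.4250 per unit per year.
EOQ = √(2DS/H) = √(2 × 42,800 × 373 / 11.425) ≈ 1671.72.
At the optimum the two cost components are equal, so total cost = 2·(Q*/2)H = Q*·H.
Minimum total = √(2DSH) = √(2 × 42,800 × 373 × 11.425) ≈ 19099.386.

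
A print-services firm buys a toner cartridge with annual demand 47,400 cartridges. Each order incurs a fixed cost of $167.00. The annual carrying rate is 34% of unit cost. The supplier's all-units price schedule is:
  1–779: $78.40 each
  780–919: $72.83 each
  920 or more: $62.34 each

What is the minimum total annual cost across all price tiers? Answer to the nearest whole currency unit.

TC* ≈ $2,973,270

Holding cost per unit per year at price C is H = 0.34·C.
For each price level, check whether its EOQ is feasible; otherwise the best quantity at that price is the breakpoint.
EOQ at $78.40 = 770.7 (feasible in tier 1): TC = 47,400×$78.40 + (47,400/770.7)×167 + (770.7/2)×0.34×$78.40 = $3,736,702.81.
EOQ at $72.83 = 799.6 (feasible in tier 2): TC = 47,400×$72.83 + (47,400/799.6)×167 + (799.6/2)×0.34×$72.83 = $3,471,941.63.
EOQ at $62.34 = 864.3 < 920, so use break Q=920: TC = 47,400×$62.34 + (47,400/920.0)×167 + (920.0/2)×0.34×$62.34 = $2,973,270.11.
Lowest total cost among the candidates is at Q = 920.0.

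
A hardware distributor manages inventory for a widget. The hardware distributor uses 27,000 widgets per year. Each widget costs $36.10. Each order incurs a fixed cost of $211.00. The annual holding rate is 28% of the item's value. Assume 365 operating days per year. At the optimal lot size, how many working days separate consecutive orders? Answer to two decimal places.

Holding cost H = 0.28 × $36.10 = $10.1080 per unit per year.
The optimal lot size = √(2DS/H) = √(2 × 27,000 × 211 / 10.108) ≈ 1061.71.
Cycle time = Q*/D × 365 = 1061.71 / 27,000 × 365 ≈ 14.353 days.

T ≈ 14.35 days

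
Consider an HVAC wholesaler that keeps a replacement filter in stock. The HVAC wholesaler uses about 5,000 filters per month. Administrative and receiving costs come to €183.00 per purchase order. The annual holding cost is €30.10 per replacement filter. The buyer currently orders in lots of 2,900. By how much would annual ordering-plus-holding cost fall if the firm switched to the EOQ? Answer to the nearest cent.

Annual demand D = 5,000 × 12 = 60,000.
EOQ = √(2DS/H) = √(2 × 60,000 × 183 / 30.1) ≈ 854.15.
Cost at Q* = (D/Q*)S + (Q*/2)H = √(2DSH) ≈ €25,709.84.
Cost at Q = 2,900: (60,000/2,900)×183 + (2,900/2)×30.1 = €3,786.21 + €43,645.00 = €47,431.21.
Excess = €47,431.21 − €25,709.84 = €21,721.36.

Extra cost ≈ €21,721.36 per year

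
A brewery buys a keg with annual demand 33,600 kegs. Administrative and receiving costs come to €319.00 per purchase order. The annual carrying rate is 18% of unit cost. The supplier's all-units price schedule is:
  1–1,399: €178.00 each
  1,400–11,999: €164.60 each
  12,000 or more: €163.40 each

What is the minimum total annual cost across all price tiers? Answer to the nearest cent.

TC* ≈ €5,558,955.60

Holding cost per unit per year at price C is H = 0.18·C.
Candidates are each tier's EOQ (if it falls in that tier) and each price-break quantity.
EOQ at €178.00 = 818.0 (feasible in tier 1): TC = 33,600×€178.00 + (33,600/818.0)×319 + (818.0/2)×0.18×€178.00 = €6,007,007.54.
EOQ at €164.60 = 850.6 < 1400, so use break Q=1400: TC = 33,600×€164.60 + (33,600/1400.0)×319 + (1400.0/2)×0.18×€164.60 = €5,558,955.60.
EOQ at €163.40 = 853.7 < 12000, so use break Q=12000: TC = 33,600×€163.40 + (33,600/12000.0)×319 + (12000.0/2)×0.18×€163.40 = €5,667,605.20.
Lowest total cost among the candidates is at Q = 1400.0.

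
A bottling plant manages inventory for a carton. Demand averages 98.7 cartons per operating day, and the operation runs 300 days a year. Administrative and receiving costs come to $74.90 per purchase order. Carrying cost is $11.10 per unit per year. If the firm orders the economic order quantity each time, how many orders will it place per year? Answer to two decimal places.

Annual demand D = 98.7 × 300 = 29,610.
Q* = √(2DS/H) = √(2 × 29,610 × 74.9 / 11.1) ≈ 632.14.
Orders per year = D / Q* = 29,610 / 632.14 ≈ 46.841.

N ≈ 46.84 orders per year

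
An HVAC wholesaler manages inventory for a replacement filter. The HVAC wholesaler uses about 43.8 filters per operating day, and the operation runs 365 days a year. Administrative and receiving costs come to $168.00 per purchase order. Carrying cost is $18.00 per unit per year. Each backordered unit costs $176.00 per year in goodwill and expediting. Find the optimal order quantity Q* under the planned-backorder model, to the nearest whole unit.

Annual demand D = 43.8 × 365 = 15,987.
With planned backorders, Q* = √(2DS/H) · √((H+B)/B).
√(2DS/H) = √(2 × 15,987 × 168 / 18) = 546.282.
√((H+B)/B) = √((18+176)/176) = 1.0499.
Q* ≈ 573.537.

Q* ≈ 574 filters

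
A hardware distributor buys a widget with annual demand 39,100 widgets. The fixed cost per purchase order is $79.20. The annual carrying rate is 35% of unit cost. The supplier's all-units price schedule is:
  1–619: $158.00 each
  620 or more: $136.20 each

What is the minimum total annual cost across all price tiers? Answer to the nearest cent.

TC* ≈ $5,345,192.41

Holding cost per unit per year at price C is H = 0.35·C.
Candidates are each tier's EOQ (if it falls in that tier) and each price-break quantity.
EOQ at $158.00 = 334.7 (feasible in tier 1): TC = 39,100×$158.00 + (39,100/334.7)×79.2 + (334.7/2)×0.35×$158.00 = $6,196,306.68.
EOQ at $136.20 = 360.4 < 620, so use break Q=620: TC = 39,100×$136.20 + (39,100/620.0)×79.2 + (620.0/2)×0.35×$136.20 = $5,345,192.41.
Lowest total cost among the candidates is at Q = 620.0.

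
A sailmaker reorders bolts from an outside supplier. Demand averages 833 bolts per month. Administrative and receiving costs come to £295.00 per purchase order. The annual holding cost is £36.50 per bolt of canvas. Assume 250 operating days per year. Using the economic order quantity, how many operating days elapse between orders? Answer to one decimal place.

T ≈ 10.1 days

Annual demand D = 833 × 12 = 9,996.
Q* = √(2DS/H) = √(2 × 9,996 × 295 / 36.5) ≈ 401.97.
Cycle time = Q*/D × 250 = 401.97 / 9,996 × 250 ≈ 10.053 days.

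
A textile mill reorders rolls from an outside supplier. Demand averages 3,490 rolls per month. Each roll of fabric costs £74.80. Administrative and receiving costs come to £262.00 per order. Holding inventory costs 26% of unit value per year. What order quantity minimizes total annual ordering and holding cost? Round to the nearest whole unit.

Q* ≈ 1,062 rolls

Annual demand D = 3,490 × 12 = 41,880.
Holding cost H = 0.26 × £74.80 = £19.4480 per unit per year.
EOQ = √(2DS / H) = √(2 × 41,880 × 262 / 19.448).
= √(21,945,120 / 19.448) = √1,128,399.8355 ≈ 1062.262.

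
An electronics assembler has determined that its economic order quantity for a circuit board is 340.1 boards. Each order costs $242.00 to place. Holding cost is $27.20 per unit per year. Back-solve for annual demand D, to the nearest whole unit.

The basic EOQ model gives Q* = √(2DS/H); rearrange for the unknown.
From Q* = √(2DS/H): D = Q*²H / (2S) = 340.1² × 27.2 / (2 × 242) = 6500.351.

D ≈ 6,500 boards per year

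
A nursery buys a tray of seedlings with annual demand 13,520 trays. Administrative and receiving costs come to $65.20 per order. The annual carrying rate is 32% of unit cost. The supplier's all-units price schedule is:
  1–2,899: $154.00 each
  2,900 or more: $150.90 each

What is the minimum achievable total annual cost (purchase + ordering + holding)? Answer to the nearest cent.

TC* ≈ $2,091,401.00

Holding cost per unit per year at price C is H = 0.32·C.
Candidates are each tier's EOQ (if it falls in that tier) and each price-break quantity.
EOQ at $154.00 = 189.1 (feasible in tier 1): TC = 13,520×$154.00 + (13,520/189.1)×65.2 + (189.1/2)×0.32×$154.00 = $2,091,401.00.
EOQ at $150.90 = 191.1 < 2900, so use break Q=2900: TC = 13,520×$150.90 + (13,520/2900.0)×65.2 + (2900.0/2)×0.32×$150.90 = $2,110,489.57.
Lowest total cost among the candidates is at Q = 189.1.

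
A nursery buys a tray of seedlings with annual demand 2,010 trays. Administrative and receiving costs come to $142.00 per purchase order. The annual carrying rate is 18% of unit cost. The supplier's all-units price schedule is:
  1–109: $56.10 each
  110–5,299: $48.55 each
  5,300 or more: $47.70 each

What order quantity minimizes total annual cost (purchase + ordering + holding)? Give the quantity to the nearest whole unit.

Holding cost per unit per year at price C is H = 0.18·C.
Candidates are each tier's EOQ (if it falls in that tier) and each price-break quantity.
Tier 1 ($56.10): EOQ = 237.8 exceeds tier's upper bound 109, so this tier is dominated.
EOQ at $48.55 = 255.6 (feasible in tier 2): TC = 2,010×$48.55 + (2,010/255.6)×142 + (255.6/2)×0.18×$48.55 = $99,819.01.
EOQ at $47.70 = 257.8 < 5300, so use break Q=5300: TC = 2,010×$47.70 + (2,010/5300.0)×142 + (5300.0/2)×0.18×$47.70 = $118,683.75.
Lowest total cost is $99,819.01 at Q = 255.6.

Q* ≈ 256 trays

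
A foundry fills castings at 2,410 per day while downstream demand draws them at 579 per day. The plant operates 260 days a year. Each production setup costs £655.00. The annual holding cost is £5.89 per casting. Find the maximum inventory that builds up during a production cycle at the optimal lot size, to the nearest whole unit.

I_max ≈ 5,044 castings

Annual demand D = 579 × 260 = 150,540.
Production build-up factor (1 − d/p) = 1 − 579/2,410 = 0.7598.
Q* = √(2DS / (H(1 − d/p))) = √(2 × 150,540 × 655 / (5.89 × 0.7598)).
= √(197,207,400 / 4.4749) ≈ 6638.475.
Maximum inventory = Q*(1 − d/p) = 6638.475 × 0.7598 ≈ 5043.588.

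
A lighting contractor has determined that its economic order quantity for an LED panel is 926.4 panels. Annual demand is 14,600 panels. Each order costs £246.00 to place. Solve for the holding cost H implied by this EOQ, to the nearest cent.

Invert the EOQ relation Q*² = 2DS/H.
From Q* = √(2DS/H): H = 2DS / Q*² = 2 × 14,600 × 246 / 926.4² = 8.3699.

H ≈ £8.37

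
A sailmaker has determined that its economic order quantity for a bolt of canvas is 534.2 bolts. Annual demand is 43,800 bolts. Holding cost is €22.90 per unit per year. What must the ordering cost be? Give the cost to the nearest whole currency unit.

S ≈ €75

Squaring Q* = √(2DS/H) gives Q*² = 2DS/H.
From Q* = √(2DS/H): S = Q*²H / (2D) = 534.2² × 22.9 / (2 × 43,800) = 74.6001.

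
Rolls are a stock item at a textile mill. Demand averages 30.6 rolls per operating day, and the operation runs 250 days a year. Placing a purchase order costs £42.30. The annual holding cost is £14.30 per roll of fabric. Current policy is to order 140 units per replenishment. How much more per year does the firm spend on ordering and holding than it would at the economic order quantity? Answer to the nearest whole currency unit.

Extra cost ≈ £270 per year

Annual demand D = 30.6 × 250 = 7,650.
EOQ = √(2DS/H) = √(2 × 7,650 × 42.3 / 14.3) ≈ 212.74.
Cost at Q* = (D/Q*)S + (Q*/2)H = √(2DSH) ≈ £3,042.17.
Cost at Q = 140: (7,650/140)×42.3 + (140/2)×14.3 = £2,311.39 + £1,001.00 = £3,312.39.
Excess = £3,312.39 − £3,042.17 = £270.22.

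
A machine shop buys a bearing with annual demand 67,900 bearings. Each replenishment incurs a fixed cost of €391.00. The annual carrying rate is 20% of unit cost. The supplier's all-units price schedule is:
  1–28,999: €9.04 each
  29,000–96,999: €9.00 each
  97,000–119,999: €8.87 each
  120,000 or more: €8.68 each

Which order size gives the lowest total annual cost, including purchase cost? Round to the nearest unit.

Q* ≈ 5,419 bearings

Holding cost per unit per year at price C is H = 0.20·C.
For each price level, check whether its EOQ is feasible; otherwise the best quantity at that price is the breakpoint.
EOQ at €9.04 = 5419.2 (feasible in tier 1): TC = 67,900×€9.04 + (67,900/5419.2)×391 + (5419.2/2)×0.20×€9.04 = €623,614.00.
EOQ at €9.00 = 5431.3 < 29000, so use break Q=29000: TC = 67,900×€9.00 + (67,900/29000.0)×391 + (29000.0/2)×0.20×€9.00 = €638,115.48.
EOQ at €8.87 = 5470.9 < 97000, so use break Q=97000: TC = 67,900×€8.87 + (67,900/97000.0)×391 + (97000.0/2)×0.20×€8.87 = €688,585.70.
EOQ at €8.68 = 5530.5 < 120000, so use break Q=120000: TC = 67,900×€8.68 + (67,900/120000.0)×391 + (120000.0/2)×0.20×€8.68 = €693,753.24.
Lowest total cost is €623,614.00 at Q = 5419.2.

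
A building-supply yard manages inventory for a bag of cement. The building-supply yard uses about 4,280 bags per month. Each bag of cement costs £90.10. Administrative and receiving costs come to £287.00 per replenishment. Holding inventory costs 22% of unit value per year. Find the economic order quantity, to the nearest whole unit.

Q* ≈ 1,220 bags

Annual demand D = 4,280 × 12 = 51,360.
Holding cost H = 0.22 × £90.10 = £19.8220 per unit per year.
EOQ = √(2DS / H) = √(2 × 51,360 × 287 / 19.822).
= √(29,480,640 / 19.822) = √1,487,268.6914 ≈ 1219.536.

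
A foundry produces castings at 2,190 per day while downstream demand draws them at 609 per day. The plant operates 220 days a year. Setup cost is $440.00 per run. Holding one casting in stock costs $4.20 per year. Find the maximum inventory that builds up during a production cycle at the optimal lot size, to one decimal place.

I_max ≈ 4,501.7 castings

Annual demand D = 609 × 220 = 133,980.
Production build-up factor (1 − d/p) = 1 − 609/2,190 = 0.7219.
Q* = √(2DS / (H(1 − d/p))) = √(2 × 133,980 × 440 / (4.2 × 0.7219)).
= √(117,902,400 / 3.0321) ≈ 6235.809.
Maximum inventory = Q*(1 − d/p) = 6235.809 × 0.7219 ≈ 4501.742.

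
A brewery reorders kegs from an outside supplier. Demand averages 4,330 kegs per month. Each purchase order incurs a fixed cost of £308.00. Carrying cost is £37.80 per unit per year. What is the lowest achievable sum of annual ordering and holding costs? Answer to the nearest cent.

TC* ≈ £34,783.30

Annual demand D = 4,330 × 12 = 51,960.
Q* = √(2DS/H) = √(2 × 51,960 × 308 / 37.8) ≈ 920.19.
At the optimum the two cost components are equal, so total cost = 2·(Q*/2)H = Q*·H.
Minimum total = √(2DSH) = √(2 × 51,960 × 308 × 37.8) ≈ 34783.304.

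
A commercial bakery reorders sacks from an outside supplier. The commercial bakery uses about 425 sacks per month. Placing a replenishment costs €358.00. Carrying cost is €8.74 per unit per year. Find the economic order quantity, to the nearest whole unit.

Q* ≈ 646 sacks

Annual demand D = 425 × 12 = 5,100.
EOQ = √(2DS / H) = √(2 × 5,100 × 358 / 8.74).
= √(3,651,600 / 8.74) = √417,803.2037 ≈ 646.377.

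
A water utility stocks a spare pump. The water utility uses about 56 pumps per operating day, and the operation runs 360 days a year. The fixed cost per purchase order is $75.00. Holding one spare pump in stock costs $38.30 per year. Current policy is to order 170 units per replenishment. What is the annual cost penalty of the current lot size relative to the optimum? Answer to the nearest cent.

Annual demand D = 56 × 360 = 20,160.
EOQ = √(2DS/H) = √(2 × 20,160 × 75 / 38.3) ≈ 280.99.
Cost at Q* = (D/Q*)S + (Q*/2)H = √(2DSH) ≈ $10,761.93.
Cost at Q = 170: (20,160/170)×75 + (170/2)×38.3 = $8,894.12 + $3,255.50 = $12,149.62.
Excess = $12,149.62 − $10,761.93 = $1,387.68.

Extra cost ≈ $1,387.68 per year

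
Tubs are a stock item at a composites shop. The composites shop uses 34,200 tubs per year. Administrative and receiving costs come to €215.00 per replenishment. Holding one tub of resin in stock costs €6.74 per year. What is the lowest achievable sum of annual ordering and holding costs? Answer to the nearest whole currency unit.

EOQ = √(2DS/H) = √(2 × 34,200 × 215 / 6.74) ≈ 1477.13.
At Q*, ordering cost (D/Q*)S equals holding cost (Q*/2)H, each = √(DSH/2).
Minimum total = √(2DSH) = √(2 × 34,200 × 215 × 6.74) ≈ 9955.824.

TC* ≈ €9,956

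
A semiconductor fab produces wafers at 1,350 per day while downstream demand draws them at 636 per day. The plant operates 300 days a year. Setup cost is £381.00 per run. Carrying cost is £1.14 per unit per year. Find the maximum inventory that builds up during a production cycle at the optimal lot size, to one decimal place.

Annual demand D = 636 × 300 = 190,800.
Production build-up factor (1 − d/p) = 1 − 636/1,350 = 0.5289.
Q* = √(2DS / (H(1 − d/p))) = √(2 × 190,800 × 381 / (1.14 × 0.5289)).
= √(145,389,600 / 0.6029) ≈ 15528.590.
Maximum inventory = Q*(1 − d/p) = 15528.590 × 0.5289 ≈ 8212.899.

I_max ≈ 8,212.9 wafers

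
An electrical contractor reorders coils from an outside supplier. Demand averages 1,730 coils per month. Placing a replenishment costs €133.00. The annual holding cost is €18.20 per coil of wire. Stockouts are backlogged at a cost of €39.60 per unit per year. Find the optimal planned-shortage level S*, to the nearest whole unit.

Annual demand D = 1,730 × 12 = 20,760.
With planned backorders, Q* = √(2DS/H) · √((H+B)/B).
√(2DS/H) = √(2 × 20,760 × 133 / 18.2) = 550.832.
√((H+B)/B) = √((18.2+39.6)/39.6) = 1.2081.
Q* ≈ 665.480.
S* = Q* · H/(H+B) = 665.480 × 18.2/57.8 ≈ 209.546.

S* ≈ 210 coils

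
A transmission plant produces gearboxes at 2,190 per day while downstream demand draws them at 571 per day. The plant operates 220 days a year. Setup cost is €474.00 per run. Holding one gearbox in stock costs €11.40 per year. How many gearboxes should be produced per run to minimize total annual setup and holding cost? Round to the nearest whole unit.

Q* ≈ 3,759 gearboxes

Annual demand D = 571 × 220 = 125,620.
Production build-up factor (1 − d/p) = 1 − 571/2,190 = 0.7393.
Q* = √(2DS / (H(1 − d/p))) = √(2 × 125,620 × 474 / (11.4 × 0.7393)).
= √(119,087,760 / 8.4277) ≈ 3759.064.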